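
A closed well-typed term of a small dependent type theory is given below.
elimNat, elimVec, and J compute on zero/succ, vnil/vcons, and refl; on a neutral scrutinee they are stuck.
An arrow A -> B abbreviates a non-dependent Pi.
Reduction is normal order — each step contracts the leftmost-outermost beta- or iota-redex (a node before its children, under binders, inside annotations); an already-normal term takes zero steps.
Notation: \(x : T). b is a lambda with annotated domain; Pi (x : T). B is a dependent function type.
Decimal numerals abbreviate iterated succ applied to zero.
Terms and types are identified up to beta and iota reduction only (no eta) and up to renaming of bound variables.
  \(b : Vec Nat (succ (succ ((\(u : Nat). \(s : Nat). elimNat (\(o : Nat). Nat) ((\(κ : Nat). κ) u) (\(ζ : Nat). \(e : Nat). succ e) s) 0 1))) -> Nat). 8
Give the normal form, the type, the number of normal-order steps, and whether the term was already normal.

normal form:
  \(b : Vec Nat 3 -> Nat). 8
the term's type:
  (Vec Nat 3 -> Nat) -> Nat
normal-order step count: 7
term was already normal: no
first contracted redex: a beta-redex


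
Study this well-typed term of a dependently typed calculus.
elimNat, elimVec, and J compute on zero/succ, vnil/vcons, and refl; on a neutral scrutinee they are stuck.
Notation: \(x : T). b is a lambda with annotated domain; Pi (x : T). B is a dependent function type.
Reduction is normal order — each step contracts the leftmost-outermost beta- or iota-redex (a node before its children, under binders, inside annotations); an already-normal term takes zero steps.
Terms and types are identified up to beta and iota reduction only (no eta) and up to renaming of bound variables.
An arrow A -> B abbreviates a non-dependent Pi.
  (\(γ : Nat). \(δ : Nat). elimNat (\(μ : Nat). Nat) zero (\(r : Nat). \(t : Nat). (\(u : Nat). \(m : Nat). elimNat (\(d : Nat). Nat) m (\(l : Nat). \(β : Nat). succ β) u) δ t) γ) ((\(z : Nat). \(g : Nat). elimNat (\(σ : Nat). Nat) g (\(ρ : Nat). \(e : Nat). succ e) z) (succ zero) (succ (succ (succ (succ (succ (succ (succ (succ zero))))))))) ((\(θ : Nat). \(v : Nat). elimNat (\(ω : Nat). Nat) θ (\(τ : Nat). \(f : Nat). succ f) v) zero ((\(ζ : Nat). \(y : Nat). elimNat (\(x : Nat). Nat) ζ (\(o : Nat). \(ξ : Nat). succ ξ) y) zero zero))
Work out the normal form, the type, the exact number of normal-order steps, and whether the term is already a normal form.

reduced normal form:
  zero
inferred type:
  Nat
reduction steps (normal order): 45
started in normal form: no
first redex: a beta-redex


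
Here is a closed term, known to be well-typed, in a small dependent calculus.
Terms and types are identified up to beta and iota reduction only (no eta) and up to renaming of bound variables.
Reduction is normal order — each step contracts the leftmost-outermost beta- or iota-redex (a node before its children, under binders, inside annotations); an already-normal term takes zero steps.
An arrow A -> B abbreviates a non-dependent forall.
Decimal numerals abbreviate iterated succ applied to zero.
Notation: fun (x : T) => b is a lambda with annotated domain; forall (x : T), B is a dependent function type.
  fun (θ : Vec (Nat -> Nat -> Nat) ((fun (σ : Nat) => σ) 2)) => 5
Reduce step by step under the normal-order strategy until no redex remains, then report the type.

normal-order reduction:
  fun (θ : Vec (Nat -> Nat -> Nat) ((fun (σ : Nat) => σ) 2)) => 5
  ~> fun (θ : Vec (Nat -> Nat -> Nat) 2) => 5
inferred type:
  Vec (Nat -> Nat -> Nat) 2 -> Nat


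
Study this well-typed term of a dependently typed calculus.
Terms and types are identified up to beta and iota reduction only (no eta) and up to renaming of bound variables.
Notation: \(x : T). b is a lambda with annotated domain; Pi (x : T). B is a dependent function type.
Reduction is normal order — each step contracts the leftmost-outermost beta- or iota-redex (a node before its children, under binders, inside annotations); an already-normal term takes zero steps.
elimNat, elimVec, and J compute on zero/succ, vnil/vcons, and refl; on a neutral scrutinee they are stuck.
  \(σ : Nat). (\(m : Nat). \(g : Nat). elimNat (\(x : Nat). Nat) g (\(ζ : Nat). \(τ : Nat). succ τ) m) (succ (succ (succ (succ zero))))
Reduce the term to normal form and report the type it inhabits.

reduced normal form:
  \(σ : Nat). \(m : Nat). succ (succ (succ (succ m)))
the term's type:
  Pi (σ : Nat). Pi (m : Nat). Nat
observation: 14 normal-order steps separate the term from its normal form.


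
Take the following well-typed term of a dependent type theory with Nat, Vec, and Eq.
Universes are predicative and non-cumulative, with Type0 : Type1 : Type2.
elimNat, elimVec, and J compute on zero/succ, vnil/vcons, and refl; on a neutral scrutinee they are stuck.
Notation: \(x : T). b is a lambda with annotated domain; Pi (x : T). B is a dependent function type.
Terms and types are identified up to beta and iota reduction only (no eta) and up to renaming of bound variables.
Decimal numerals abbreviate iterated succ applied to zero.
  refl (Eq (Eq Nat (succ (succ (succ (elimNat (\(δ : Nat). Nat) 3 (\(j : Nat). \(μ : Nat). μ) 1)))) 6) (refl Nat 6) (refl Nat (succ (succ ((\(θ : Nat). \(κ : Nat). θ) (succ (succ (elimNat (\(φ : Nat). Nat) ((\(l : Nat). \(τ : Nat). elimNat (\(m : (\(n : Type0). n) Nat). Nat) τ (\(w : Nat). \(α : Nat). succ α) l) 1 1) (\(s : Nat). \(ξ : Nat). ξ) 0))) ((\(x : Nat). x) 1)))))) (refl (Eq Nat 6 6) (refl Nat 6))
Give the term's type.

inferred type:
  Eq (Eq (Eq Nat 6 6) (refl Nat 6) (refl Nat 6)) (refl (Eq Nat 6 6) (refl Nat 6)) (refl (Eq Nat 6 6) (refl Nat 6))


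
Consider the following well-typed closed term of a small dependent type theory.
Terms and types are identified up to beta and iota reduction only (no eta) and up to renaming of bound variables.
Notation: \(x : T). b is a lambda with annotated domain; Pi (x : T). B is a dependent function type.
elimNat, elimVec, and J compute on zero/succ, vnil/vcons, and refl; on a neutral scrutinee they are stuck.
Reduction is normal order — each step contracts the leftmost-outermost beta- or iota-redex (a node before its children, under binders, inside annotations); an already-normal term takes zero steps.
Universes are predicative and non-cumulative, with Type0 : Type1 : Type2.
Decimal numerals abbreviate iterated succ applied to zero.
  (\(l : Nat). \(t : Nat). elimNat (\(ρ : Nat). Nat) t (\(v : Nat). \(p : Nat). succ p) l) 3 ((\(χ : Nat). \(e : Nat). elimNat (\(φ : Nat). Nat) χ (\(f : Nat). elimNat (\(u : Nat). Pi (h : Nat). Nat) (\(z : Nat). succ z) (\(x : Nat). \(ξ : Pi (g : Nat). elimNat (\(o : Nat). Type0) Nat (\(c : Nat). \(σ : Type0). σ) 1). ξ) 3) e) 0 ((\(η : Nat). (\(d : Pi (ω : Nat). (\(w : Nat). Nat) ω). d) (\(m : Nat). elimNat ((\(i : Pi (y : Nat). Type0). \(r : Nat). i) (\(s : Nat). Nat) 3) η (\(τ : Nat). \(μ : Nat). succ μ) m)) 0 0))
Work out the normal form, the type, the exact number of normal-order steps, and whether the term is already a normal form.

normal form:
  3
type:
  Nat
normal-order step count: 29
started in normal form: no
first contracted redex: a beta-redex


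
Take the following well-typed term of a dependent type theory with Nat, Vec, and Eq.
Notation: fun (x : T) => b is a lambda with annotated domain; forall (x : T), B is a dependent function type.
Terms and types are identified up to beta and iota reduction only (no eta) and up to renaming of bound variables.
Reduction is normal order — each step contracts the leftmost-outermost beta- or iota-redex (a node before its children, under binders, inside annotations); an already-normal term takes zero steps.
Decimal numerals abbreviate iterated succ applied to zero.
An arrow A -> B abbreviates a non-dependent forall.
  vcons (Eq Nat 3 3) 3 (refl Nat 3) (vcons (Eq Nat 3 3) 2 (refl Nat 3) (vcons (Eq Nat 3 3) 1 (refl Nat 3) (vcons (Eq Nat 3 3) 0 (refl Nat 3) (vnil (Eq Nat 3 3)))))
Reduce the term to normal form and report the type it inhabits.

resulting normal form:
  vcons (Eq Nat 3 3) 3 (refl Nat 3) (vcons (Eq Nat 3 3) 2 (refl Nat 3) (vcons (Eq Nat 3 3) 1 (refl Nat 3) (vcons (Eq Nat 3 3) 0 (refl Nat 3) (vnil (Eq Nat 3 3)))))
type:
  Vec (Eq Nat 3 3) 4


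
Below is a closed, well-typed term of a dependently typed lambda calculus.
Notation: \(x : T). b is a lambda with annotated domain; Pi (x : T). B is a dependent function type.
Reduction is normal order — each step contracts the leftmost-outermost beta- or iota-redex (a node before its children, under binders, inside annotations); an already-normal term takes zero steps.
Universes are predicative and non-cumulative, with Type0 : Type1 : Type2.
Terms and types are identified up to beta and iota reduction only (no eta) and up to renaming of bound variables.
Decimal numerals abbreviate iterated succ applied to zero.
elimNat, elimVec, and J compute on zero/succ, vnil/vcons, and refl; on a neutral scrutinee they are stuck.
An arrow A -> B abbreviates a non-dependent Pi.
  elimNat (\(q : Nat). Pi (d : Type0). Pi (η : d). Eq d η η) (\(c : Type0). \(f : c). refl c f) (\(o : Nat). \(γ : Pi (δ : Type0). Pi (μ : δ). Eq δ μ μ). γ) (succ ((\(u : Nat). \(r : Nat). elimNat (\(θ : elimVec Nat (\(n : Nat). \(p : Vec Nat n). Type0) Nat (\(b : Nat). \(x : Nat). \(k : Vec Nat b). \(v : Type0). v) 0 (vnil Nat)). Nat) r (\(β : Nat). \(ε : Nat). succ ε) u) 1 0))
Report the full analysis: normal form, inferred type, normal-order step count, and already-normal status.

reduced normal form:
  \(q : Type0). \(d : q). refl q d
inferred type:
  Pi (q : Type0). Pi (d : q). Eq q d d
normal-order step count: 13
already normal: no
first redex: an elimNat iota-redex


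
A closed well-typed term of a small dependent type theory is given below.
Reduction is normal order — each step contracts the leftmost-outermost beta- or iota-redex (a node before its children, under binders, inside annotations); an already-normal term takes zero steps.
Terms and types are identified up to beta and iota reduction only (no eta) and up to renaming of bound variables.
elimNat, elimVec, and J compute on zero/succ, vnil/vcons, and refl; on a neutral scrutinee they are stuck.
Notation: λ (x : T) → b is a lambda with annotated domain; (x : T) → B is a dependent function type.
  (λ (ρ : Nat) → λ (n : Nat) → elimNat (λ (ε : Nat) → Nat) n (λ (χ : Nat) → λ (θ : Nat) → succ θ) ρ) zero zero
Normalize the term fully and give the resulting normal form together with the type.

resulting normal form:
  zero
type:
  Nat


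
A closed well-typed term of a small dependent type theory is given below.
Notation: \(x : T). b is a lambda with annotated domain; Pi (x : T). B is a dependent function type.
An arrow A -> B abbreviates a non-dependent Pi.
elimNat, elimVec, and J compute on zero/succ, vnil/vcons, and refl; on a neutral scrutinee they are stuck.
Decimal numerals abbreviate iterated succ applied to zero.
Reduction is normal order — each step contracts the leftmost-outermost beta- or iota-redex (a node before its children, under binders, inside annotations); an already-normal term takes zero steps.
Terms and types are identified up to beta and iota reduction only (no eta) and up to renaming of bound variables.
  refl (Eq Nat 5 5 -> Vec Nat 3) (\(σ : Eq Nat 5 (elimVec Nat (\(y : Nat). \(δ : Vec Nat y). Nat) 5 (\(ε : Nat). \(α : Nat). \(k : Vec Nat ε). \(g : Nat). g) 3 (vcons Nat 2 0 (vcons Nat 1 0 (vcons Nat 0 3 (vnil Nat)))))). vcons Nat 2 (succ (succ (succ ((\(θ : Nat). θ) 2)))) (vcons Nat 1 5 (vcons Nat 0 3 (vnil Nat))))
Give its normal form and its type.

resulting normal form:
  refl (Eq Nat 5 5 -> Vec Nat 3) (\(σ : Eq Nat 5 5). vcons Nat 2 5 (vcons Nat 1 5 (vcons Nat 0 3 (vnil Nat))))
inferred type:
  Eq (Eq Nat 5 5 -> Vec Nat 3) (\(σ : Eq Nat 5 5). vcons Nat 2 5 (vcons Nat 1 5 (vcons Nat 0 3 (vnil Nat)))) (\(y : Eq Nat 5 5). vcons Nat 2 5 (vcons Nat 1 5 (vcons Nat 0 3 (vnil Nat))))
observation: reduction starts at an elimVec iota-redex, and 17 normal-order steps reach the normal form.


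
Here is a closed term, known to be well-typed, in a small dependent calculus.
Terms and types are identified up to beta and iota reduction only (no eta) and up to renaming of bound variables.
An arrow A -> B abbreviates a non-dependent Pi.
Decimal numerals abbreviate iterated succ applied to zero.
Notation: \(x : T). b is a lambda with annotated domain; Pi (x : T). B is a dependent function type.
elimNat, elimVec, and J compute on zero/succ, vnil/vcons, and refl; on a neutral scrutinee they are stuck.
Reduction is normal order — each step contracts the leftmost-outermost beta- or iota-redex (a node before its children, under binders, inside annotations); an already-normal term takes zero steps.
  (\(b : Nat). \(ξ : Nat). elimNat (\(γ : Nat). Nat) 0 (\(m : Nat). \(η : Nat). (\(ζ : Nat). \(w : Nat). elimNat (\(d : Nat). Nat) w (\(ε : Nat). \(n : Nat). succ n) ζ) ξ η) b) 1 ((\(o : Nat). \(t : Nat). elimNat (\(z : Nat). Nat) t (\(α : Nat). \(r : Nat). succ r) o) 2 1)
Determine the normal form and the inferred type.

normal form:
  3
inferred type:
  Nat
observation: the leftmost-outermost redex is a beta-redex, and normalization takes 27 steps.


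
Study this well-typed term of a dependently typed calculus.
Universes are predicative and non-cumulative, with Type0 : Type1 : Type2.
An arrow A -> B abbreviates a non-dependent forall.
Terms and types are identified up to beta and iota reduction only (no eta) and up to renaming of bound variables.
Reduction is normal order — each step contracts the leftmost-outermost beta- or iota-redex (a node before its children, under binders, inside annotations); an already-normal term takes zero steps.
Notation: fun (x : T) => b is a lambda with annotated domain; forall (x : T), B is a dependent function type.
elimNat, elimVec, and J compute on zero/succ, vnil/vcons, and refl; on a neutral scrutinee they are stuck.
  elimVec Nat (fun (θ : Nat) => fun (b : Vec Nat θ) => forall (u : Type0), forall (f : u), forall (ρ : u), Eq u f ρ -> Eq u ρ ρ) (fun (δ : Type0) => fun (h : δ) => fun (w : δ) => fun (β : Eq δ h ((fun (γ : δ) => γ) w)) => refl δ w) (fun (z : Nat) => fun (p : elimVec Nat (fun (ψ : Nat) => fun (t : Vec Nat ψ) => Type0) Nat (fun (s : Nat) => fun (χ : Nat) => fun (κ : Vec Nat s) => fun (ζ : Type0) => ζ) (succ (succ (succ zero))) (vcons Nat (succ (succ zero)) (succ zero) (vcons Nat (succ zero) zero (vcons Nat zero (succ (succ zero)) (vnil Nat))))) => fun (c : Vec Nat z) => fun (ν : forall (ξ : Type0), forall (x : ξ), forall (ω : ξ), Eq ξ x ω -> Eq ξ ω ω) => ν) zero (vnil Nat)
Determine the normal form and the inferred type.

resulting normal form:
  fun (θ : Type0) => fun (b : θ) => fun (u : θ) => fun (f : Eq θ b u) => refl θ u
type:
  forall (θ : Type0), forall (b : θ), forall (u : θ), Eq θ b u -> Eq θ u u
observation: normalization takes exactly 2 steps under the normal-order strategy.


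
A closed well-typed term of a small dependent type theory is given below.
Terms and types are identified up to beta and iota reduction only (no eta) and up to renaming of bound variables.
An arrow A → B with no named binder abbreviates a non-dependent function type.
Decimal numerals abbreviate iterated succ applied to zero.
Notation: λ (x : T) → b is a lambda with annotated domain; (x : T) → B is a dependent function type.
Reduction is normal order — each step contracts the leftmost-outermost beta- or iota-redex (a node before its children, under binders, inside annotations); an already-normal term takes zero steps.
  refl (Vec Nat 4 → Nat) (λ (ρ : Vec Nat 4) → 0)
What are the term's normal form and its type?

normal form:
  refl (Vec Nat 4 → Nat) (λ (ρ : Vec Nat 4) → 0)
the term's type:
  Eq (Vec Nat 4 → Nat) (λ (ρ : Vec Nat 4) → 0) (λ (ν : Vec Nat 4) → 0)
observation: the term is already in normal form.


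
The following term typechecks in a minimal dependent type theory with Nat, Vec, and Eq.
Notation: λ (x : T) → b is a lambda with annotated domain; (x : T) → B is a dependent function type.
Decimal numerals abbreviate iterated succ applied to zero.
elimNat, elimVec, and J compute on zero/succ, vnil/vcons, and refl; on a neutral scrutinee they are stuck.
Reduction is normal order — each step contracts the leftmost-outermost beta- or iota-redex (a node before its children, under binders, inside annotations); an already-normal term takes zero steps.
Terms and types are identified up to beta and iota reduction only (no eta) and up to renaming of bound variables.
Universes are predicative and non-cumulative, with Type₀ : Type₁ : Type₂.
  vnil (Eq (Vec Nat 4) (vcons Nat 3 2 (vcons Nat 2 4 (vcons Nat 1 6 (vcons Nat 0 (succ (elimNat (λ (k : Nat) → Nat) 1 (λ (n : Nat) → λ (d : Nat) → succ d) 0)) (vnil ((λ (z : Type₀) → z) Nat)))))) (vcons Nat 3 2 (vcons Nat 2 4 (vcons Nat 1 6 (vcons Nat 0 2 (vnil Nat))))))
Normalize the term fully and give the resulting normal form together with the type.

resulting normal form:
  vnil (Eq (Vec Nat 4) (vcons Nat 3 2 (vcons Nat 2 4 (vcons Nat 1 6 (vcons Nat 0 2 (vnil Nat))))) (vcons Nat 3 2 (vcons Nat 2 4 (vcons Nat 1 6 (vcons Nat 0 2 (vnil Nat))))))
the term's type:
  Vec (Eq (Vec Nat 4) (vcons Nat 3 2 (vcons Nat 2 4 (vcons Nat 1 6 (vcons Nat 0 2 (vnil Nat))))) (vcons Nat 3 2 (vcons Nat 2 4 (vcons Nat 1 6 (vcons Nat 0 2 (vnil Nat)))))) 0
observation: reduction starts at an elimNat iota-redex, and 2 normal-order steps reach the normal form.


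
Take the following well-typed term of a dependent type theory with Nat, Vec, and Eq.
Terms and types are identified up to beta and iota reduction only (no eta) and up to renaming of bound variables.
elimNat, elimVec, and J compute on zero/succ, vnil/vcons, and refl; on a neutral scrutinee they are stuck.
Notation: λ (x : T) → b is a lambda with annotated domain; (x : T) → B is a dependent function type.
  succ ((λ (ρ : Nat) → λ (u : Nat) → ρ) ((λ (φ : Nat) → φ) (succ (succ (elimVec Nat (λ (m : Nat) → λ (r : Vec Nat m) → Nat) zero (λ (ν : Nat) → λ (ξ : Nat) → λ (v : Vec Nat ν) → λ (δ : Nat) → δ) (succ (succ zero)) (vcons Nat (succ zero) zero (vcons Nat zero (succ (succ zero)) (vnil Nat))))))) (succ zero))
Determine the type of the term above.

inferred type:
  Nat


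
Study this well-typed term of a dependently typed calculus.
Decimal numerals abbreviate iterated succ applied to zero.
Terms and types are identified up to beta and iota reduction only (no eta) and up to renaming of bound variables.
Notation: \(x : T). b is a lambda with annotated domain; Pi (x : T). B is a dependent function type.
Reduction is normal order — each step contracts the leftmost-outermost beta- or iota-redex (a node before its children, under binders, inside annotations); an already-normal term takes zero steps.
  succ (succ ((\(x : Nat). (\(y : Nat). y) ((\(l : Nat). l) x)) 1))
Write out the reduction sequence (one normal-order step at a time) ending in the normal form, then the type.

normal-order reduction sequence:
  succ (succ ((\(x : Nat). (\(y : Nat). y) ((\(l : Nat). l) x)) 1))
  ~> succ (succ ((\(x : Nat). x) ((\(y : Nat). y) 1)))
  ~> succ (succ ((\(x : Nat). x) 1))
  ~> 3
inferred type:
  Nat


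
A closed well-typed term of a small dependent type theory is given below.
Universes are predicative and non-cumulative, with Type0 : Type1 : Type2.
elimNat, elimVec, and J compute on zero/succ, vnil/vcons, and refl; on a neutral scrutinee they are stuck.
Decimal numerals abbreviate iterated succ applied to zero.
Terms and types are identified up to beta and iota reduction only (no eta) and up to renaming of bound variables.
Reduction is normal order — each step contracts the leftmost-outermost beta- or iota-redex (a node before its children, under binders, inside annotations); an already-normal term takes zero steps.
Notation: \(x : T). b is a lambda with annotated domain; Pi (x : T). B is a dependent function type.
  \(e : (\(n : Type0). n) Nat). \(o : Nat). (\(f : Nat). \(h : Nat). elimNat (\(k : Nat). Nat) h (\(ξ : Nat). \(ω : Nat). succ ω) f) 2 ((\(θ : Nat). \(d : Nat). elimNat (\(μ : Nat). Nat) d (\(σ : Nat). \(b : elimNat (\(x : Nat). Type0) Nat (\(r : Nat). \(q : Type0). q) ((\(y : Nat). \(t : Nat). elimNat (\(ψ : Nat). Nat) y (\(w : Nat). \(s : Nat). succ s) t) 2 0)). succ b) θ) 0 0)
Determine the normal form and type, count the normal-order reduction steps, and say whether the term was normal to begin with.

resulting normal form:
  \(e : Nat). \(n : Nat). 2
inferred type:
  Pi (e : Nat). Pi (n : Nat). Nat
steps to reach normal form (normal order): 13
term was already normal: no
first contracted redex: a beta-redex


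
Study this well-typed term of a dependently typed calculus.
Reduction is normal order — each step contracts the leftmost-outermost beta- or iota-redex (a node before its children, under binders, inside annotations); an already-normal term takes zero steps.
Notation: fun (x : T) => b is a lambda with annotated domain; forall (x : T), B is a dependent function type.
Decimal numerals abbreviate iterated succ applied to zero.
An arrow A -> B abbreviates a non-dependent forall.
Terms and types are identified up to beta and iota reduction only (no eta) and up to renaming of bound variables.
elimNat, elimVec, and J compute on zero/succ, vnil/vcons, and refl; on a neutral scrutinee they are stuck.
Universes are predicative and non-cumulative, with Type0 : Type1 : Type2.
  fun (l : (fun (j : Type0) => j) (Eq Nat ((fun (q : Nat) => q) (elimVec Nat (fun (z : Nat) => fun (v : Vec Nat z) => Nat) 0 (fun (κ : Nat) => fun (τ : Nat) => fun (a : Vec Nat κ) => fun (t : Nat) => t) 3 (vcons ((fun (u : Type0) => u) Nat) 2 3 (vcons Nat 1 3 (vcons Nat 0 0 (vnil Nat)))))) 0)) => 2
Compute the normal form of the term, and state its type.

normal form:
  fun (l : Eq Nat 0 0) => 2
type:
  Eq Nat 0 0 -> Nat
observation: reduction starts at a beta-redex, and 18 normal-order steps reach the normal form.


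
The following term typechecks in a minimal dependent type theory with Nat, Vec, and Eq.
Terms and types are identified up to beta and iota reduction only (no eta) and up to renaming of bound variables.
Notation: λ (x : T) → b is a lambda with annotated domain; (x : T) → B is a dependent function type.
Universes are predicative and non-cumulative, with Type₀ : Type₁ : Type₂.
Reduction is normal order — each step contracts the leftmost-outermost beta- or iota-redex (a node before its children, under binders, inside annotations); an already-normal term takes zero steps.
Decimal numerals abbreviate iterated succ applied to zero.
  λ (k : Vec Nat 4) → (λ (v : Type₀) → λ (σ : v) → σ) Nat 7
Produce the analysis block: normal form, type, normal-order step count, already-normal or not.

reduced normal form:
  λ (k : Vec Nat 4) → 7
the term's type:
  (k : Vec Nat 4) → Nat
normal-order step count: 2
started in normal form: no
first contracted redex: a beta-redex


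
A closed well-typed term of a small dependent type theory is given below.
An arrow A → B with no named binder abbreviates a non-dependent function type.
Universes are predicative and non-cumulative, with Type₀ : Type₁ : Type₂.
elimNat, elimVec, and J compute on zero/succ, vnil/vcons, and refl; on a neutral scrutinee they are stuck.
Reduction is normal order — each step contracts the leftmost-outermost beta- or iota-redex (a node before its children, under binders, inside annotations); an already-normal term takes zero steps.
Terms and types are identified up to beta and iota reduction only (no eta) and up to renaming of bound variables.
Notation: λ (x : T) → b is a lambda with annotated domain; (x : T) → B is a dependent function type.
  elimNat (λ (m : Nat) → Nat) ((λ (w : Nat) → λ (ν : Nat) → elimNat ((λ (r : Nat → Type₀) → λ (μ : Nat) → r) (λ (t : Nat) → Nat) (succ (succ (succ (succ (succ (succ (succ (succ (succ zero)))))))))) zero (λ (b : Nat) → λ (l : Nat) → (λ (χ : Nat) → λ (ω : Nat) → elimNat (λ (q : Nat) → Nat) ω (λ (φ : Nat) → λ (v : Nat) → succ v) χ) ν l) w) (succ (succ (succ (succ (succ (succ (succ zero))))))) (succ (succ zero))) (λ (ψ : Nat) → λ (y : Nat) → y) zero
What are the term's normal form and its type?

normal form:
  succ (succ (succ (succ (succ (succ (succ (succ (succ (succ (succ (succ (succ (succ zero)))))))))))))
inferred type:
  Nat
observation: reduction starts at an elimNat iota-redex, and 88 normal-order steps reach the normal form.


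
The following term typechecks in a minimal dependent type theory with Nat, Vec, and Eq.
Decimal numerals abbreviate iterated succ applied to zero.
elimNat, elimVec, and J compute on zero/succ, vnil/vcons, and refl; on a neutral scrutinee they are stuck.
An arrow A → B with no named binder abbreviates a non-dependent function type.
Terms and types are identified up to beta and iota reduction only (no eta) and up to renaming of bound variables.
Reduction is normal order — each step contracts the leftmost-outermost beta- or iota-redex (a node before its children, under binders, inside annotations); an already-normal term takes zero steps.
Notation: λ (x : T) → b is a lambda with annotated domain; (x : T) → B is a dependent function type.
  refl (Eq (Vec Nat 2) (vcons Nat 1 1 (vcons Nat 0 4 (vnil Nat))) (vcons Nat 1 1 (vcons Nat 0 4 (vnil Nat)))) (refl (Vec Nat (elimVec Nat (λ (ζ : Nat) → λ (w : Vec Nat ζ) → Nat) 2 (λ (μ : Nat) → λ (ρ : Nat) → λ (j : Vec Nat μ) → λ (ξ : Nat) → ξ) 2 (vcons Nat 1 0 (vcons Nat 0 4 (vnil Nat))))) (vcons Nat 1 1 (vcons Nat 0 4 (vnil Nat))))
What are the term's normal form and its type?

resulting normal form:
  refl (Eq (Vec Nat 2) (vcons Nat 1 1 (vcons Nat 0 4 (vnil Nat))) (vcons Nat 1 1 (vcons Nat 0 4 (vnil Nat)))) (refl (Vec Nat 2) (vcons Nat 1 1 (vcons Nat 0 4 (vnil Nat))))
type:
  Eq (Eq (Vec Nat 2) (vcons Nat 1 1 (vcons Nat 0 4 (vnil Nat))) (vcons Nat 1 1 (vcons Nat 0 4 (vnil Nat)))) (refl (Vec Nat 2) (vcons Nat 1 1 (vcons Nat 0 4 (vnil Nat)))) (refl (Vec Nat 2) (vcons Nat 1 1 (vcons Nat 0 4 (vnil Nat))))
observation: normalization takes exactly 11 steps under the normal-order strategy.


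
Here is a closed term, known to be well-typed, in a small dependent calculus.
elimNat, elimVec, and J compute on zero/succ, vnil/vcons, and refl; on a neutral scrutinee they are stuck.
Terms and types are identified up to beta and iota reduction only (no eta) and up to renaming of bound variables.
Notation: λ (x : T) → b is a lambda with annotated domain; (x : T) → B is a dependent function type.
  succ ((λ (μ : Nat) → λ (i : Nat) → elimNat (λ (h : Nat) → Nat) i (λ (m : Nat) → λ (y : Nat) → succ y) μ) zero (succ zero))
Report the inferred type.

type:
  Nat


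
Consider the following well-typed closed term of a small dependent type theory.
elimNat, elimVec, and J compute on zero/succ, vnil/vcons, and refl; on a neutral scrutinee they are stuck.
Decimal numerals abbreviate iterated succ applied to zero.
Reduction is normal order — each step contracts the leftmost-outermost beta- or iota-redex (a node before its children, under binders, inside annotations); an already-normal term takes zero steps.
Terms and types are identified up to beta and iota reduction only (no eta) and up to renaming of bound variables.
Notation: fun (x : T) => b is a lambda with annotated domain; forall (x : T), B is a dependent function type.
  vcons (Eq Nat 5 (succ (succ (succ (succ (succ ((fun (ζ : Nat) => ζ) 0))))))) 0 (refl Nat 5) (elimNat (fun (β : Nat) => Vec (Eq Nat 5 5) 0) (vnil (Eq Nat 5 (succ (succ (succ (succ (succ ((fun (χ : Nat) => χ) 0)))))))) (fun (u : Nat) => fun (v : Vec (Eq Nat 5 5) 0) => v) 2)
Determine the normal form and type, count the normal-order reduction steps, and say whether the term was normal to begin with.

reduced normal form:
  vcons (Eq Nat 5 5) 0 (refl Nat 5) (vnil (Eq Nat 5 5))
type:
  Vec (Eq Nat 5 5) 1
reduction steps (normal order): 9
term was already normal: no
first redex: a beta-redex


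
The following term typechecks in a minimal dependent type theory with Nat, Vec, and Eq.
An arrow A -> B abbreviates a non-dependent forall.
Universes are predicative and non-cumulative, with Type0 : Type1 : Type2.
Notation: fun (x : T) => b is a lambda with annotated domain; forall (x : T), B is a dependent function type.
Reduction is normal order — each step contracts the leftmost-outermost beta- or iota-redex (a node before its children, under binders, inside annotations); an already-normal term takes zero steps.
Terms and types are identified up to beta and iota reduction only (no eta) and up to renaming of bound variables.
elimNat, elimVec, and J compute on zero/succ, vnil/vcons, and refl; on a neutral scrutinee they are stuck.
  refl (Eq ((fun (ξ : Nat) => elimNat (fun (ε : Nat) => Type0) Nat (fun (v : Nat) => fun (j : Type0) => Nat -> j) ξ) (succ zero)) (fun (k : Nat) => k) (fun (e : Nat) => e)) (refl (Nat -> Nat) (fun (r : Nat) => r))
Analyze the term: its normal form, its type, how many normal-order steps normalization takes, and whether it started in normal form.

resulting normal form:
  refl (Eq (Nat -> Nat) (fun (ξ : Nat) => ξ) (fun (ε : Nat) => ε)) (refl (Nat -> Nat) (fun (v : Nat) => v))
type:
  Eq (Eq (Nat -> Nat) (fun (ξ : Nat) => ξ) (fun (ε : Nat) => ε)) (refl (Nat -> Nat) (fun (v : Nat) => v)) (refl (Nat -> Nat) (fun (j : Nat) => j))
steps to reach normal form (normal order): 5
term was already normal: no
first contracted redex: a beta-redex


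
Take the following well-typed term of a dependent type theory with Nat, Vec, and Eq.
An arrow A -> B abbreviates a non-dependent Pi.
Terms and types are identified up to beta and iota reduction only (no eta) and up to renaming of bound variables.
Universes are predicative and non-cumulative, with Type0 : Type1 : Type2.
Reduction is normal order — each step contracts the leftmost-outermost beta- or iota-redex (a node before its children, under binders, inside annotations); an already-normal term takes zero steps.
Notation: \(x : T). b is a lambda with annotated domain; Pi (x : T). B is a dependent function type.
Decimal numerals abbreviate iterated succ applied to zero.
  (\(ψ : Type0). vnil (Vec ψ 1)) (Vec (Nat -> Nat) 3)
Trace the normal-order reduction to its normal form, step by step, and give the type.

normal-order reduction sequence:
  (\(ψ : Type0). vnil (Vec ψ 1)) (Vec (Nat -> Nat) 3)
  ~> vnil (Vec (Vec (Nat -> Nat) 3) 1)
type:
  Vec (Vec (Vec (Nat -> Nat) 3) 1) 0


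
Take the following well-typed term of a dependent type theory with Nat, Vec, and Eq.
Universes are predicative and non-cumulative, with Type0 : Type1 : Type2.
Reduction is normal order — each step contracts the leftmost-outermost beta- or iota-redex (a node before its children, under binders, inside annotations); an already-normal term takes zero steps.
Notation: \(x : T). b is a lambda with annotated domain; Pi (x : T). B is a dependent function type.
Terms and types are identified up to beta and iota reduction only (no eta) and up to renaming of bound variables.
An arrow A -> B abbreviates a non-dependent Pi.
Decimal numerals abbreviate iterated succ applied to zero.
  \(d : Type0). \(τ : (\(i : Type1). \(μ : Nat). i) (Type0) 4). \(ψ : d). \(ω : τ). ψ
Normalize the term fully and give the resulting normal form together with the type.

resulting normal form:
  \(d : Type0). \(τ : Type0). \(i : d). \(μ : τ). i
inferred type:
  Pi (d : Type0). Pi (τ : Type0). d -> τ -> d
observation: 2 normal-order steps separate the term from its normal form.


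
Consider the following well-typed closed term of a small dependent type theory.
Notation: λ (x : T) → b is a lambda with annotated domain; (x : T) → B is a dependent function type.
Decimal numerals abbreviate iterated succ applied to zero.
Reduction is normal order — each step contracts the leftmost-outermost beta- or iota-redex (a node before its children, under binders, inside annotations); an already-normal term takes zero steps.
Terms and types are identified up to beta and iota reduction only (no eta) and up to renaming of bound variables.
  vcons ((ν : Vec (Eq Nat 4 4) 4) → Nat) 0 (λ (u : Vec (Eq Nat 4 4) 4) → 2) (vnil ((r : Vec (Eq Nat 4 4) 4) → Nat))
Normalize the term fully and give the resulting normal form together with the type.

reduced normal form:
  vcons ((ν : Vec (Eq Nat 4 4) 4) → Nat) 0 (λ (u : Vec (Eq Nat 4 4) 4) → 2) (vnil ((r : Vec (Eq Nat 4 4) 4) → Nat))
type:
  Vec ((ν : Vec (Eq Nat 4 4) 4) → Nat) 1


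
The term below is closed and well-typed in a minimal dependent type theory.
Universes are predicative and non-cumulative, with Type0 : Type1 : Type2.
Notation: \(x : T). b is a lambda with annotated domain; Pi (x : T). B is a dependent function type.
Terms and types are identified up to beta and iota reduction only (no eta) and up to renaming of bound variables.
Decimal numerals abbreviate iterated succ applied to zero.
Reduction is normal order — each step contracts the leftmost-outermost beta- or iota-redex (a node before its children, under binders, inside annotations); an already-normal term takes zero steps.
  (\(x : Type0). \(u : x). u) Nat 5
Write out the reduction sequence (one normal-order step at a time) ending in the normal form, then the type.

normal-order reduction sequence:
  (\(x : Type0). \(u : x). u) Nat 5
  ~> (\(x : Nat). x) 5
  ~> 5
the term's type:
  Nat


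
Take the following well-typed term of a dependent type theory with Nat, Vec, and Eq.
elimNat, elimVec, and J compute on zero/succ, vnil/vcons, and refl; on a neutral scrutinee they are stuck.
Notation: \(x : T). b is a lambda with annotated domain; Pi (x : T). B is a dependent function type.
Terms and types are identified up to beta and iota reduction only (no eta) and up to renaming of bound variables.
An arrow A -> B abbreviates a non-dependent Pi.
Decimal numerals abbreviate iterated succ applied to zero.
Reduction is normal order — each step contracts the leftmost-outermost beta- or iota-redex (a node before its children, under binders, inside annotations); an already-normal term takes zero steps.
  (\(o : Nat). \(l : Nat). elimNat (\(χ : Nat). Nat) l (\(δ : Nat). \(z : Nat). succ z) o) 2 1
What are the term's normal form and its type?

reduced normal form:
  3
the term's type:
  Nat


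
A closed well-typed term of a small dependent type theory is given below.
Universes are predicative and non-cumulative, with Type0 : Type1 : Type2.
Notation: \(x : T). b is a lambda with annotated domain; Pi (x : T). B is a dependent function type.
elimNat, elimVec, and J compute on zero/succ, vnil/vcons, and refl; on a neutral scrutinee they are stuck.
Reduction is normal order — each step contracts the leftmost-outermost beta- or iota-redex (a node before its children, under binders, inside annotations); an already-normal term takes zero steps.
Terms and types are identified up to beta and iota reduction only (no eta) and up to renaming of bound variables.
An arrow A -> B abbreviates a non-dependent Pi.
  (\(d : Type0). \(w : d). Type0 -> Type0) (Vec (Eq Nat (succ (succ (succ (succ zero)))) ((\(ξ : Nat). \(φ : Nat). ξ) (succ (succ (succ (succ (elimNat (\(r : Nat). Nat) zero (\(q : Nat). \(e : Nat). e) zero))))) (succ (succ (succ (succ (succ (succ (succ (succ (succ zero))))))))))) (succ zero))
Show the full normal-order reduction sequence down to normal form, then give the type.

normal-order reduction sequence:
  (\(d : Type0). \(w : d). Type0 -> Type0) (Vec (Eq Nat (succ (succ (succ (succ zero)))) ((\(ξ : Nat). \(φ : Nat). ξ) (succ (succ (succ (succ (elimNat (\(r : Nat). Nat) zero (\(q : Nat). \(e : Nat). e) zero))))) (succ (succ (succ (succ (succ (succ (succ (succ (succ zero))))))))))) (succ zero))
  ~> \(d : Vec (Eq Nat (succ (succ (succ (succ zero)))) ((\(w : Nat). \(ξ : Nat). w) (succ (succ (succ (succ (elimNat (\(φ : Nat). Nat) zero (\(r : Nat). \(q : Nat). q) zero))))) (succ (succ (succ (succ (succ (succ (succ (succ (succ zero))))))))))) (succ zero)). Type0 -> Type0
  ~> \(d : Vec (Eq Nat (succ (succ (succ (succ zero)))) ((\(w : Nat). succ (succ (succ (succ (elimNat (\(ξ : Nat). Nat) zero (\(φ : Nat). \(r : Nat). r) zero))))) (succ (succ (succ (succ (succ (succ (succ (succ (succ zero))))))))))) (succ zero)). Type0 -> Type0
  ~> \(d : Vec (Eq Nat (succ (succ (succ (succ zero)))) (succ (succ (succ (succ (elimNat (\(w : Nat). Nat) zero (\(ξ : Nat). \(φ : Nat). φ) zero)))))) (succ zero)). Type0 -> Type0
  ~> \(d : Vec (Eq Nat (succ (succ (succ (succ zero)))) (succ (succ (succ (succ zero))))) (succ zero)). Type0 -> Type0
type:
  Vec (Eq Nat (succ (succ (succ (succ zero)))) (succ (succ (succ (succ zero))))) (succ zero) -> Type1


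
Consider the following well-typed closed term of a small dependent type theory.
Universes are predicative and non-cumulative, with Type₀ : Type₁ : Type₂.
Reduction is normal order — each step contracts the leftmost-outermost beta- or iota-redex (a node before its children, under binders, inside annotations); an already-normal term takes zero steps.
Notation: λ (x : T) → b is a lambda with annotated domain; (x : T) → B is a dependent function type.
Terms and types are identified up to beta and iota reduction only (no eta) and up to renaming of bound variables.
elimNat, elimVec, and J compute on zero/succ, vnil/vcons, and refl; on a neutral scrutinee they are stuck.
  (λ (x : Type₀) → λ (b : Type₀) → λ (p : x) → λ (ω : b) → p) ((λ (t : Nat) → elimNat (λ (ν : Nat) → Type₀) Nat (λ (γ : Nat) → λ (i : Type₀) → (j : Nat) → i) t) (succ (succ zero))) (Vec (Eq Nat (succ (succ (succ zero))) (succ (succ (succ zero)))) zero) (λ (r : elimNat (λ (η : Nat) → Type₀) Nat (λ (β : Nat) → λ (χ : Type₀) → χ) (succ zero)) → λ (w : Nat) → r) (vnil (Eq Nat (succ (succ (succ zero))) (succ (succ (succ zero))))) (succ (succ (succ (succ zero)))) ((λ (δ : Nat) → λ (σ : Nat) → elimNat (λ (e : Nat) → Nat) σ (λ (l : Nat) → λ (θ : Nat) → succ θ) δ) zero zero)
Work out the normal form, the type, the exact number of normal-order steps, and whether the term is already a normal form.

normal form:
  succ (succ (succ (succ zero)))
type:
  Nat
reduction steps (normal order): 6
already normal: no
first redex: a beta-redex


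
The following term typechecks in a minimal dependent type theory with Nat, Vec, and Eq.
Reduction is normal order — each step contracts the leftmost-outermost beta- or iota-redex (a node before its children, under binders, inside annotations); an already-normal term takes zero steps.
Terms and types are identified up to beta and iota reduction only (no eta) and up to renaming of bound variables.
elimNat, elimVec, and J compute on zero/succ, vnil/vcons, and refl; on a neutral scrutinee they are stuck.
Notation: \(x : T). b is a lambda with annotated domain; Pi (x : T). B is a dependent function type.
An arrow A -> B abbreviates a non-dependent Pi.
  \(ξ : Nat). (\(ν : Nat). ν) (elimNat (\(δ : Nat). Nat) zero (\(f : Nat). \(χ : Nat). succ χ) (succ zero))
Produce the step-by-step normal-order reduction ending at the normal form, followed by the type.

reduction (normal order):
  \(ξ : Nat). (\(ν : Nat). ν) (elimNat (\(δ : Nat). Nat) zero (\(f : Nat). \(χ : Nat). succ χ) (succ zero))
  ~> \(ξ : Nat). elimNat (\(ν : Nat). Nat) zero (\(δ : Nat). \(f : Nat). succ f) (succ zero)
  ~> \(ξ : Nat). (\(ν : Nat). \(δ : Nat). succ δ) zero (elimNat (\(f : Nat). Nat) zero (\(χ : Nat). \(n : Nat). succ n) zero)
  ~> \(ξ : Nat). (\(ν : Nat). succ ν) (elimNat (\(δ : Nat). Nat) zero (\(f : Nat). \(χ : Nat). succ χ) zero)
  ~> \(ξ : Nat). succ (elimNat (\(ν : Nat). Nat) zero (\(δ : Nat). \(f : Nat). succ f) zero)
  ~> \(ξ : Nat). succ zero
type:
  Nat -> Nat


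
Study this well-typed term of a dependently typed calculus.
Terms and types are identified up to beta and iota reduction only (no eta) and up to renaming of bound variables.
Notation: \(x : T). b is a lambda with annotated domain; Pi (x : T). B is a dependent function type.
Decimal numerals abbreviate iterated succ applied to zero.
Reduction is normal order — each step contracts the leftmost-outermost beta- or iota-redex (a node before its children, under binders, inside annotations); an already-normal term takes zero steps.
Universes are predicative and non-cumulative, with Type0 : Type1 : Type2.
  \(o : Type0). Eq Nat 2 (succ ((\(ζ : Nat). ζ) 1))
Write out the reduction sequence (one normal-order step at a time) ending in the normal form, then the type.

reduction (normal order):
  \(o : Type0). Eq Nat 2 (succ ((\(ζ : Nat). ζ) 1))
  ~> \(o : Type0). Eq Nat 2 2
the term's type:
  Pi (o : Type0). Type0
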